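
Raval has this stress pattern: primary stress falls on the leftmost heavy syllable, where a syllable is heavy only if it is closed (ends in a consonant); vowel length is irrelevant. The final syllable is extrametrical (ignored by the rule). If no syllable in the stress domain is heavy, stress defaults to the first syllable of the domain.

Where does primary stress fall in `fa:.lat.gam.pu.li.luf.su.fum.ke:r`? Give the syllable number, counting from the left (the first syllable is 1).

2

The final syllable (9, ke:r) is extrametrical; the stress domain is syllables 1–8.
Weights: 1 fa: L, 2 lat H, 3 gam H, 4 pu L, 5 li L, 6 luf H, 7 su L, 8 fum H.
Heavy syllables in the domain: 2, 3, 6, 8. The leftmost is syllable 2 (lat).
Primary stress: syllable 2 → fa:.ˈlat.gam.pu.li.luf.su.fum.ke:r.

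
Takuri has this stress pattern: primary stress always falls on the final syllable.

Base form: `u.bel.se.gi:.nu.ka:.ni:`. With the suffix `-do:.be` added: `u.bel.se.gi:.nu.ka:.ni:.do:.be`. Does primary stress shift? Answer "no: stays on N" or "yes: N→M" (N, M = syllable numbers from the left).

Base `u.bel.se.gi:.nu.ka:.ni:` (7 syllables):
  The word has 7 syllables; the final syllable is syllable 7 (ni:).
  → primary stress on syllable 7.
Suffixed `u.bel.se.gi:.nu.ka:.ni:.do:.be` (9 syllables):
  The word has 9 syllables; the final syllable is syllable 9 (be).
  → primary stress on syllable 9.

yes: 7→9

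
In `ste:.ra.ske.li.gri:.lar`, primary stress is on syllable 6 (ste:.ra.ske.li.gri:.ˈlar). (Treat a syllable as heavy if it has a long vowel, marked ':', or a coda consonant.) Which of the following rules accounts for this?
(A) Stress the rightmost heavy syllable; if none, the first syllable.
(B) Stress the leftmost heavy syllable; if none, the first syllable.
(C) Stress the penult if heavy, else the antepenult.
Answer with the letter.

Rule A → syllable 6 ✓.
Rule B → syllable 1 (observed: 6).
Rule C → syllable 5 (observed: 6).

A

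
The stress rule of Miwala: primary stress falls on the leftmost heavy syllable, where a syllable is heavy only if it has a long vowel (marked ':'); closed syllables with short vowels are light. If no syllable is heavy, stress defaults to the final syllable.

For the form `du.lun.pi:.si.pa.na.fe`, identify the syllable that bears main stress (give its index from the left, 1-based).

3

Weights: 1 du L, 2 lun L, 3 pi: H, 4 si L, 5 pa L, 6 na L, 7 fe L.
Heavy syllables in the domain: 3. The leftmost is syllable 3 (pi:).
Primary stress: syllable 3 → du.lun.ˈpi:.si.pa.na.fe.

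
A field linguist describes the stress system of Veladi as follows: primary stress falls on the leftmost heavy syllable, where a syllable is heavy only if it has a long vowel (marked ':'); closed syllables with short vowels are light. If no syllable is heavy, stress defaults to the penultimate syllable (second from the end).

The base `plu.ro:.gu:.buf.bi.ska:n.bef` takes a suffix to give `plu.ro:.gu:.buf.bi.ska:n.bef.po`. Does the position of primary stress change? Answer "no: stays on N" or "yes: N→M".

Base `plu.ro:.gu:.buf.bi.ska:n.bef` (7 syllables):
  Weights: 1 plu L, 2 ro: H, 3 gu: H, 4 buf L, 5 bi L, 6 ska:n H, 7 bef L.
  Heavy syllables in the domain: 2, 3, 6. The leftmost is syllable 2 (ro:).
  → primary stress on syllable 2.
Suffixed `plu.ro:.gu:.buf.bi.ska:n.bef.po` (8 syllables):
  Weights: 1 plu L, 2 ro: H, 3 gu: H, 4 buf L, 5 bi L, 6 ska:n H, 7 bef L, 8 po L.
  Heavy syllables in the domain: 2, 3, 6. The leftmost is syllable 2 (ro:).
  → primary stress on syllable 2.

no: stays on 2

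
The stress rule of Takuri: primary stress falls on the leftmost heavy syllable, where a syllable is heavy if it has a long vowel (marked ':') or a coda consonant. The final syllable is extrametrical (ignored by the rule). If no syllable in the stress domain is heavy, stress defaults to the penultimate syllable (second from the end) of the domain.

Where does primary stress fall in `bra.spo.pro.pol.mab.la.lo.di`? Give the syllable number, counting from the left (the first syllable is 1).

4

The final syllable (8, di) is extrametrical; the stress domain is syllables 1–7.
Weights: 1 bra L, 2 spo L, 3 pro L, 4 pol H, 5 mab H, 6 la L, 7 lo L.
Heavy syllables in the domain: 4, 5. The leftmost is syllable 4 (pol).
Primary stress: syllable 4 → bra.spo.pro.ˈpol.mab.la.lo.di.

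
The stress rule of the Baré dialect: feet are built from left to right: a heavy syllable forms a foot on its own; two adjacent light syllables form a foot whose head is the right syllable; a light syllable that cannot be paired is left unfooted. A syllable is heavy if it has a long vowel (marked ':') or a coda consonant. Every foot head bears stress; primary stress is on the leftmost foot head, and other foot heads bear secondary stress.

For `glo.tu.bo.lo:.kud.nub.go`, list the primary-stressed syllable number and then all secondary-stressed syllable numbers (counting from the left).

primary 2, secondary 4, 5, 6

Weights: 1 glo L, 2 tu L, 3 bo L, 4 lo: H, 5 kud H, 6 nub H, 7 go L.
Parse left to right (heavy = foot alone; LL = one foot; stranded L unfooted): (glo.ˈtu) bo (ˈlo:) (ˈkud) (ˈnub) go.
Foot heads: 2, 4, 5, 6.
Primary stress on the leftmost head = syllable 2.
Secondary stress on 4, 5, 6: glo.ˈtu.bo.ˌlo:.ˌkud.ˌnub.go.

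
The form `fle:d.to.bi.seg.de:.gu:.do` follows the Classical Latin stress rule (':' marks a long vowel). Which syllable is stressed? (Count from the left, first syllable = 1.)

6

Classical Latin: stress the penult if heavy (long vowel or closed), else the antepenult.
Weights: 5 de: H, 6 gu: H, 7 do L.
The penult (syllable 6, gu:) is heavy, so it takes stress.
Stress on syllable 6: fle:d.to.bi.seg.de:.ˈgu:.do.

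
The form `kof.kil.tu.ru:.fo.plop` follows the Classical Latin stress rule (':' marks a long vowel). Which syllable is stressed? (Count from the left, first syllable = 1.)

Classical Latin: stress the penult if heavy (long vowel or closed), else the antepenult.
Weights: 4 ru: H, 5 fo L, 6 plop H.
The penult (syllable 5, fo) is light, so stress falls on the antepenult (syllable 4, ru:).
Stress on syllable 4: kof.kil.tu.ˈru:.fo.plop.

4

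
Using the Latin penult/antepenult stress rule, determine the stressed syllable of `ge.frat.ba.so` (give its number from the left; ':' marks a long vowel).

2

Classical Latin: stress the penult if heavy (long vowel or closed), else the antepenult.
Weights: 2 frat H, 3 ba L, 4 so L.
The penult (syllable 3, ba) is light, so stress falls on the antepenult (syllable 2, frat).
Stress on syllable 2: ge.ˈfrat.ba.so.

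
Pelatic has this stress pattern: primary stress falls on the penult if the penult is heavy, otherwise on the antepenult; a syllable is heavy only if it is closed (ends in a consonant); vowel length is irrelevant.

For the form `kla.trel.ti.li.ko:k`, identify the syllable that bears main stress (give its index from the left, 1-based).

3

Weights: 3 ti L, 4 li L, 5 ko:k H.
The penult (syllable 4, li) is light, so stress falls on the antepenult (syllable 3, ti).
Primary stress: syllable 3 → kla.trel.ˈti.li.ko:k.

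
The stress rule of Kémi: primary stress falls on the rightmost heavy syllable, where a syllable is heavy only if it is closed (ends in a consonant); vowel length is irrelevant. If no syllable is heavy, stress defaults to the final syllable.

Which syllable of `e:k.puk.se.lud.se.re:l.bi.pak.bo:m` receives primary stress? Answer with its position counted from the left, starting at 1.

Weights: 1 e:k H, 2 puk H, 3 se L, 4 lud H, 5 se L, 6 re:l H, 7 bi L, 8 pak H, 9 bo:m H.
Heavy syllables in the domain: 1, 2, 4, 6, 8, 9. The rightmost is syllable 9 (bo:m).
Primary stress: syllable 9 → e:k.puk.se.lud.se.re:l.bi.pak.ˈbo:m.

9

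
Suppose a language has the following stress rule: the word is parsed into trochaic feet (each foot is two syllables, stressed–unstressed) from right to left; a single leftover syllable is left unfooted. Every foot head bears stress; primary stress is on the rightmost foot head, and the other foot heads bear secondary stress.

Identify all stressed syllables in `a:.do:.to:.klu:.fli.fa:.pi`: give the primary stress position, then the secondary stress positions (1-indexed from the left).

Parse right to left into trochaic (ˈσσ) feet: a: (ˈdo:.to:) (ˈklu:.fli) (ˈfa:.pi). Syllable 1 is left unfooted.
Foot heads (stressed positions): 2, 4, 6.
End Rule Rightmost: primary stress on the rightmost head = syllable 6.
Secondary stress on 2, 4: a:.ˌdo:.to:.ˌklu:.fli.ˈfa:.pi.

primary 6, secondary 2, 4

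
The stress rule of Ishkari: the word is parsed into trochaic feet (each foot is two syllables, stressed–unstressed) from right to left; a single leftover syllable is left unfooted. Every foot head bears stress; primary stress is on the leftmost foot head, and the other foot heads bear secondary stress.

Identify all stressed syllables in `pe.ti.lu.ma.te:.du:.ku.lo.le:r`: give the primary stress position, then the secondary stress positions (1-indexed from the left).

primary 2, secondary 4, 6, 8

Parse right to left into trochaic (ˈσσ) feet: pe (ˈti.lu) (ˈma.te:) (ˈdu:.ku) (ˈlo.le:r). Syllable 1 is left unfooted.
Foot heads (stressed positions): 2, 4, 6, 8.
End Rule Leftmost: primary stress on the leftmost head = syllable 2.
Secondary stress on 4, 6, 8: pe.ˈti.lu.ˌma.te:.ˌdu:.ku.ˌlo.le:r.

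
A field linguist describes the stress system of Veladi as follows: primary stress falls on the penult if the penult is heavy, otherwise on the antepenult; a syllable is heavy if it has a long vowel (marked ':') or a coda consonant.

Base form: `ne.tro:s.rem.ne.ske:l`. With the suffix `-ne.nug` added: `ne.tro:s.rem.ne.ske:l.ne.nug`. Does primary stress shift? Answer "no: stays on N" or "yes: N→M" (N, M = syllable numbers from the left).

Base `ne.tro:s.rem.ne.ske:l` (5 syllables):
  Weights: 3 rem H, 4 ne L, 5 ske:l H.
  The penult (syllable 4, ne) is light, so stress falls on the antepenult (syllable 3, rem).
  → primary stress on syllable 3.
Suffixed `ne.tro:s.rem.ne.ske:l.ne.nug` (7 syllables):
  Weights: 5 ske:l H, 6 ne L, 7 nug H.
  The penult (syllable 6, ne) is light, so stress falls on the antepenult (syllable 5, ske:l).
  → primary stress on syllable 5.

yes: 3→5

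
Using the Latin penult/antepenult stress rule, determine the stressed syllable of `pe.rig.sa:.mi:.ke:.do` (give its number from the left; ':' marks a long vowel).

Classical Latin: stress the penult if heavy (long vowel or closed), else the antepenult.
Weights: 4 mi: H, 5 ke: H, 6 do L.
The penult (syllable 5, ke:) is heavy, so it takes stress.
Stress on syllable 5: pe.rig.sa:.mi:.ˈke:.do.

5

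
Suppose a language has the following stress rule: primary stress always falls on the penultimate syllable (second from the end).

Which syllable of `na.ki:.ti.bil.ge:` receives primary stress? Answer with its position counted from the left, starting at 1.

The word has 5 syllables; the penultimate syllable (second from the end) is syllable 4 (bil).
Primary stress: syllable 4 → na.ki:.ti.ˈbil.ge:.

4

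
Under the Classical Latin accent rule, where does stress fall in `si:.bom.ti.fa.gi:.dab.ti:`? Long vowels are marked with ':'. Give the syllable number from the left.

6

Classical Latin: stress the penult if heavy (long vowel or closed), else the antepenult.
Weights: 5 gi: H, 6 dab H, 7 ti: H.
The penult (syllable 6, dab) is heavy, so it takes stress.
Stress on syllable 6: si:.bom.ti.fa.gi:.ˈdab.ti:.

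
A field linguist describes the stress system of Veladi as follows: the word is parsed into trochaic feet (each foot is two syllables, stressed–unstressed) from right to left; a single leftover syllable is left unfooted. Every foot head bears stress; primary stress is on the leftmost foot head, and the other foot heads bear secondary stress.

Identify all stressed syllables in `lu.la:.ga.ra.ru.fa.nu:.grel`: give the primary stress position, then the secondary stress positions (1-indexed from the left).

primary 1, secondary 3, 5, 7

Parse right to left into trochaic (ˈσσ) feet: (ˈlu.la:) (ˈga.ra) (ˈru.fa) (ˈnu:.grel).
Foot heads (stressed positions): 1, 3, 5, 7.
End Rule Leftmost: primary stress on the leftmost head = syllable 1.
Secondary stress on 3, 5, 7: ˈlu.la:.ˌga.ra.ˌru.fa.ˌnu:.grel.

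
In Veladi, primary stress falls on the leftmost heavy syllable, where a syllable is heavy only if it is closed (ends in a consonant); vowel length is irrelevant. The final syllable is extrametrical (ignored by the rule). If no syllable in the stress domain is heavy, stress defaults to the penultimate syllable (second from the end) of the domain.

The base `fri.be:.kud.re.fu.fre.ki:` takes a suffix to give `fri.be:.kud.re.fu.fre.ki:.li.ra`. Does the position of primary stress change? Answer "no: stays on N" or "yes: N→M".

Base `fri.be:.kud.re.fu.fre.ki:` (7 syllables):
  The final syllable (7, ki:) is extrametrical; the stress domain is syllables 1–6.
  Weights: 1 fri L, 2 be: L, 3 kud H, 4 re L, 5 fu L, 6 fre L.
  Heavy syllables in the domain: 3. The leftmost is syllable 3 (kud).
  → primary stress on syllable 3.
Suffixed `fri.be:.kud.re.fu.fre.ki:.li.ra` (9 syllables):
  The final syllable (9, ra) is extrametrical; the stress domain is syllables 1–8.
  Weights: 1 fri L, 2 be: L, 3 kud H, 4 re L, 5 fu L, 6 fre L, 7 ki: L, 8 li L.
  Heavy syllables in the domain: 3. The leftmost is syllable 3 (kud).
  → primary stress on syllable 3.

no: stays on 3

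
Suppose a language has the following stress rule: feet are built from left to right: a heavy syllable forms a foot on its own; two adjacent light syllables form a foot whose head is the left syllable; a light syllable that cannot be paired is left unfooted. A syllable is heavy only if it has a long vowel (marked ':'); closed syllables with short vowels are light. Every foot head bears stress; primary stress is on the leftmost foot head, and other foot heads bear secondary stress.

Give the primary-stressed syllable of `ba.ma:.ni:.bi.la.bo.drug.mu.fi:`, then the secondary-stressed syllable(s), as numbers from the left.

primary 2, secondary 3, 4, 6, 9

Weights: 1 ba L, 2 ma: H, 3 ni: H, 4 bi L, 5 la L, 6 bo L, 7 drug L, 8 mu L, 9 fi: H.
Parse left to right (heavy = foot alone; LL = one foot; stranded L unfooted): ba (ˈma:) (ˈni:) (ˈbi.la) (ˈbo.drug) mu (ˈfi:).
Foot heads: 2, 3, 4, 6, 9.
Primary stress on the leftmost head = syllable 2.
Secondary stress on 3, 4, 6, 9: ba.ˈma:.ˌni:.ˌbi.la.ˌbo.drug.mu.ˌfi:.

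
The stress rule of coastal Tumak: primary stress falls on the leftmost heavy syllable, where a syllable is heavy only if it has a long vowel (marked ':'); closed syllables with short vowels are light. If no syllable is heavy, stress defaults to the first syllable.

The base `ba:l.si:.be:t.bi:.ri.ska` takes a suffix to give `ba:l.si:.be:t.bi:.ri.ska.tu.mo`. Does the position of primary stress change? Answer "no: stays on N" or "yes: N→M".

Base `ba:l.si:.be:t.bi:.ri.ska` (6 syllables):
  Weights: 1 ba:l H, 2 si: H, 3 be:t H, 4 bi: H, 5 ri L, 6 ska L.
  Heavy syllables in the domain: 1, 2, 3, 4. The leftmost is syllable 1 (ba:l).
  → primary stress on syllable 1.
Suffixed `ba:l.si:.be:t.bi:.ri.ska.tu.mo` (8 syllables):
  Weights: 1 ba:l H, 2 si: H, 3 be:t H, 4 bi: H, 5 ri L, 6 ska L, 7 tu L, 8 mo L.
  Heavy syllables in the domain: 1, 2, 3, 4. The leftmost is syllable 1 (ba:l).
  → primary stress on syllable 1.

no: stays on 1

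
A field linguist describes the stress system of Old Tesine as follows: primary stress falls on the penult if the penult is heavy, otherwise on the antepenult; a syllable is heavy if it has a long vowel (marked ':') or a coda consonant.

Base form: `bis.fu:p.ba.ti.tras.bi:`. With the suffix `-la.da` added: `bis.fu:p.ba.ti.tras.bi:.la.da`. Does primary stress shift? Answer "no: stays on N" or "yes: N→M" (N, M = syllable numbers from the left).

Base `bis.fu:p.ba.ti.tras.bi:` (6 syllables):
  Weights: 4 ti L, 5 tras H, 6 bi: H.
  The penult (syllable 5, tras) is heavy, so it takes stress.
  → primary stress on syllable 5.
Suffixed `bis.fu:p.ba.ti.tras.bi:.la.da` (8 syllables):
  Weights: 6 bi: H, 7 la L, 8 da L.
  The penult (syllable 7, la) is light, so stress falls on the antepenult (syllable 6, bi:).
  → primary stress on syllable 6.

yes: 5→6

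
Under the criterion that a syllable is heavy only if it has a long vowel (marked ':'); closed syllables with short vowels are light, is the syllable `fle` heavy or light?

`fle`: short vowel, open (no coda). Short vowel → light.

light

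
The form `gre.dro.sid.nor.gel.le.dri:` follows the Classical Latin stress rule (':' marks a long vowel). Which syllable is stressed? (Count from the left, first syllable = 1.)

Classical Latin: stress the penult if heavy (long vowel or closed), else the antepenult.
Weights: 5 gel H, 6 le L, 7 dri: H.
The penult (syllable 6, le) is light, so stress falls on the antepenult (syllable 5, gel).
Stress on syllable 5: gre.dro.sid.nor.ˈgel.le.dri:.

5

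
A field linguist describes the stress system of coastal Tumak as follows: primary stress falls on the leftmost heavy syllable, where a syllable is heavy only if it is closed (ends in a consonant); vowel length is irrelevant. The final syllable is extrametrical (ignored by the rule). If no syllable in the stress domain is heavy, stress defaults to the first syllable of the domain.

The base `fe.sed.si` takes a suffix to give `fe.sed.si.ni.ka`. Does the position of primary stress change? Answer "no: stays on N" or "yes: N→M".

no: stays on 2

Base `fe.sed.si` (3 syllables):
  The final syllable (3, si) is extrametrical; the stress domain is syllables 1–2.
  Weights: 1 fe L, 2 sed H.
  Heavy syllables in the domain: 2. The leftmost is syllable 2 (sed).
  → primary stress on syllable 2.
Suffixed `fe.sed.si.ni.ka` (5 syllables):
  The final syllable (5, ka) is extrametrical; the stress domain is syllables 1–4.
  Weights: 1 fe L, 2 sed H, 3 si L, 4 ni L.
  Heavy syllables in the domain: 2. The leftmost is syllable 2 (sed).
  → primary stress on syllable 2.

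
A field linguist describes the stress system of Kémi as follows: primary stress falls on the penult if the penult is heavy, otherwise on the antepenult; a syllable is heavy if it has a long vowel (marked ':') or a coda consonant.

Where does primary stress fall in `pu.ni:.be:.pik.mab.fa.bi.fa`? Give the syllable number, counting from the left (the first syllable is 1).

6

Weights: 6 fa L, 7 bi L, 8 fa L.
The penult (syllable 7, bi) is light, so stress falls on the antepenult (syllable 6, fa).
Primary stress: syllable 6 → pu.ni:.be:.pik.mab.ˈfa.bi.fa.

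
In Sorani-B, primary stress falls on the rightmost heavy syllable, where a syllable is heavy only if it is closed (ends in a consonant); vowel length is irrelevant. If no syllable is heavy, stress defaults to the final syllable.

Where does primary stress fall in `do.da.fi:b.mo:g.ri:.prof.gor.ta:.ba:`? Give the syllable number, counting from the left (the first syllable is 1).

7

Weights: 1 do L, 2 da L, 3 fi:b H, 4 mo:g H, 5 ri: L, 6 prof H, 7 gor H, 8 ta: L, 9 ba: L.
Heavy syllables in the domain: 3, 4, 6, 7. The rightmost is syllable 7 (gor).
Primary stress: syllable 7 → do.da.fi:b.mo:g.ri:.prof.ˈgor.ta:.ba:.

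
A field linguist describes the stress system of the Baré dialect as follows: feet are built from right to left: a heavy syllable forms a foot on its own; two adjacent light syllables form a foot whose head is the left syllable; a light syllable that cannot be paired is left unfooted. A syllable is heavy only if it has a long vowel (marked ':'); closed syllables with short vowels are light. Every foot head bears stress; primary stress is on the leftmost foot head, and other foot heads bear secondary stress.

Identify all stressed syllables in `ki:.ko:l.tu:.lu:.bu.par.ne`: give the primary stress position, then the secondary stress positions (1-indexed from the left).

Weights: 1 ki: H, 2 ko:l H, 3 tu: H, 4 lu: H, 5 bu L, 6 par L, 7 ne L.
Parse right to left (heavy = foot alone; LL = one foot; stranded L unfooted): (ˈki:) (ˈko:l) (ˈtu:) (ˈlu:) bu (ˈpar.ne).
Foot heads: 1, 2, 3, 4, 6.
Primary stress on the leftmost head = syllable 1.
Secondary stress on 2, 3, 4, 6: ˈki:.ˌko:l.ˌtu:.ˌlu:.bu.ˌpar.ne.

primary 1, secondary 2, 3, 4, 6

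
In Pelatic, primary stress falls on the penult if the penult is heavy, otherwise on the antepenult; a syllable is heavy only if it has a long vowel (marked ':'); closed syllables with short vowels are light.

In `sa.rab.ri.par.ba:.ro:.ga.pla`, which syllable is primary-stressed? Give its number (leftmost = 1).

6

Weights: 6 ro: H, 7 ga L, 8 pla L.
The penult (syllable 7, ga) is light, so stress falls on the antepenult (syllable 6, ro:).
Primary stress: syllable 6 → sa.rab.ri.par.ba:.ˈro:.ga.pla.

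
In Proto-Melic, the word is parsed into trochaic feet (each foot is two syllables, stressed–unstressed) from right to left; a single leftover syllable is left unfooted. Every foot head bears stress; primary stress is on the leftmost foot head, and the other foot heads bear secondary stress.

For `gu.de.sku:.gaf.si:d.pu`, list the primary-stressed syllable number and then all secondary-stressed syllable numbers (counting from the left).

Parse right to left into trochaic (ˈσσ) feet: (ˈgu.de) (ˈsku:.gaf) (ˈsi:d.pu).
Foot heads (stressed positions): 1, 3, 5.
End Rule Leftmost: primary stress on the leftmost head = syllable 1.
Secondary stress on 3, 5: ˈgu.de.ˌsku:.gaf.ˌsi:d.pu.

primary 1, secondary 3, 5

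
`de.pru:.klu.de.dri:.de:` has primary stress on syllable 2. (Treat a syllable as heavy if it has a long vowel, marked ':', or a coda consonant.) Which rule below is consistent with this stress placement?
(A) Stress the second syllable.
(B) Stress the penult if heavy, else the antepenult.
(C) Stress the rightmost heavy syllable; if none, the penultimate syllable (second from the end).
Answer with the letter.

A

Rule A → syllable 2 ✓.
Rule B → syllable 5 (observed: 2).
Rule C → syllable 6 (observed: 2).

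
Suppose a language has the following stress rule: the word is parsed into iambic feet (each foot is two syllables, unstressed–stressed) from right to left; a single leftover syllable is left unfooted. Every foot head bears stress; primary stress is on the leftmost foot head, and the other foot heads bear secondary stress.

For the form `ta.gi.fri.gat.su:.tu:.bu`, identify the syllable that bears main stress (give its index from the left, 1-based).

3

Parse right to left into iambic (σˈσ) feet: ta (gi.ˈfri) (gat.ˈsu:) (tu:.ˈbu). Syllable 1 is left unfooted.
Foot heads (stressed positions): 3, 5, 7.
End Rule Leftmost: primary stress on the leftmost head = syllable 3.
Primary stress: syllable 3 → ta.gi.ˈfri.gat.su:.tu:.bu.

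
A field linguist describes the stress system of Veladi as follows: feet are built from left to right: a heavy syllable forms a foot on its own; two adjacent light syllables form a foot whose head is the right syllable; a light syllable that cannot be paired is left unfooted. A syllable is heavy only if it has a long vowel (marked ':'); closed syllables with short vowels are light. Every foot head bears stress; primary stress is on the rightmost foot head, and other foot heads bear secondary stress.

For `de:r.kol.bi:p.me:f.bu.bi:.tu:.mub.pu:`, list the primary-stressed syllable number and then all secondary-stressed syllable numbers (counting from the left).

primary 9, secondary 1, 3, 4, 6, 7

Weights: 1 de:r H, 2 kol L, 3 bi:p H, 4 me:f H, 5 bu L, 6 bi: H, 7 tu: H, 8 mub L, 9 pu: H.
Parse left to right (heavy = foot alone; LL = one foot; stranded L unfooted): (ˈde:r) kol (ˈbi:p) (ˈme:f) bu (ˈbi:) (ˈtu:) mub (ˈpu:).
Foot heads: 1, 3, 4, 6, 7, 9.
Primary stress on the rightmost head = syllable 9.
Secondary stress on 1, 3, 4, 6, 7: ˌde:r.kol.ˌbi:p.ˌme:f.bu.ˌbi:.ˌtu:.mub.ˈpu:.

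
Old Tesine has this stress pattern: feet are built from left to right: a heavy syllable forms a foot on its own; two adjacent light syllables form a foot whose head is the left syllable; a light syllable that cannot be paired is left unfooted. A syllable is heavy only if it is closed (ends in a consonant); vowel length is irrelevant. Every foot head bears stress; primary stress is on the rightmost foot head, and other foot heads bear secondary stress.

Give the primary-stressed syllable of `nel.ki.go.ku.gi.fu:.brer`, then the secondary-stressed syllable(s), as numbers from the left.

Weights: 1 nel H, 2 ki L, 3 go L, 4 ku L, 5 gi L, 6 fu: L, 7 brer H.
Parse left to right (heavy = foot alone; LL = one foot; stranded L unfooted): (ˈnel) (ˈki.go) (ˈku.gi) fu: (ˈbrer).
Foot heads: 1, 2, 4, 7.
Primary stress on the rightmost head = syllable 7.
Secondary stress on 1, 2, 4: ˌnel.ˌki.go.ˌku.gi.fu:.ˈbrer.

primary 7, secondary 1, 2, 4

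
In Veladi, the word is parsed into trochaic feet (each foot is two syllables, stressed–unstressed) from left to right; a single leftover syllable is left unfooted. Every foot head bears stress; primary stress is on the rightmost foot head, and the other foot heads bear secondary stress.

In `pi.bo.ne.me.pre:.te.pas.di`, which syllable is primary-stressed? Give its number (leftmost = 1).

Parse left to right into trochaic (ˈσσ) feet: (ˈpi.bo) (ˈne.me) (ˈpre:.te) (ˈpas.di).
Foot heads (stressed positions): 1, 3, 5, 7.
End Rule Rightmost: primary stress on the rightmost head = syllable 7.
Primary stress: syllable 7 → pi.bo.ne.me.pre:.te.ˈpas.di.

7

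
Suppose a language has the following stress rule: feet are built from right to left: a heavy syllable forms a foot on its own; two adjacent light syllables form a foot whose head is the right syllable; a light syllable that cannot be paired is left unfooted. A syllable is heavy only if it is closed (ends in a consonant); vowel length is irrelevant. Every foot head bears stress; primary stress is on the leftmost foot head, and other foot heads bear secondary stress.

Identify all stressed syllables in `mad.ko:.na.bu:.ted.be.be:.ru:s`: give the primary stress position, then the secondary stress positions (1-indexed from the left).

Weights: 1 mad H, 2 ko: L, 3 na L, 4 bu: L, 5 ted H, 6 be L, 7 be: L, 8 ru:s H.
Parse right to left (heavy = foot alone; LL = one foot; stranded L unfooted): (ˈmad) ko: (na.ˈbu:) (ˈted) (be.ˈbe:) (ˈru:s).
Foot heads: 1, 4, 5, 7, 8.
Primary stress on the leftmost head = syllable 1.
Secondary stress on 4, 5, 7, 8: ˈmad.ko:.na.ˌbu:.ˌted.be.ˌbe:.ˌru:s.

primary 1, secondary 4, 5, 7, 8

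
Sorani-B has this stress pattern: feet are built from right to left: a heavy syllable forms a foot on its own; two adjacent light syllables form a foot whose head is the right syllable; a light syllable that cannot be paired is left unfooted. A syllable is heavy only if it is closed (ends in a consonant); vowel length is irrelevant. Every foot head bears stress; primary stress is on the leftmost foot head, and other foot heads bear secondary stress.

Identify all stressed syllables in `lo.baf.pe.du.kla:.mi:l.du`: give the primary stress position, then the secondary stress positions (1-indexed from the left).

primary 2, secondary 5, 6

Weights: 1 lo L, 2 baf H, 3 pe L, 4 du L, 5 kla: L, 6 mi:l H, 7 du L.
Parse right to left (heavy = foot alone; LL = one foot; stranded L unfooted): lo (ˈbaf) pe (du.ˈkla:) (ˈmi:l) du.
Foot heads: 2, 5, 6.
Primary stress on the leftmost head = syllable 2.
Secondary stress on 5, 6: lo.ˈbaf.pe.du.ˌkla:.ˌmi:l.du.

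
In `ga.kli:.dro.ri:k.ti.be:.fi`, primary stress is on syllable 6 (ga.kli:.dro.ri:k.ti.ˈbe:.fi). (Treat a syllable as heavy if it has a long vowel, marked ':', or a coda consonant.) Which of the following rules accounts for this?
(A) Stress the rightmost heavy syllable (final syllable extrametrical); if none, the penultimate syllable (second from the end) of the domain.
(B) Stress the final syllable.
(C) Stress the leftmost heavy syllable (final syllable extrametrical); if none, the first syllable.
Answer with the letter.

Rule A → syllable 6 ✓.
Rule B → syllable 7 (observed: 6).
Rule C → syllable 2 (observed: 6).

A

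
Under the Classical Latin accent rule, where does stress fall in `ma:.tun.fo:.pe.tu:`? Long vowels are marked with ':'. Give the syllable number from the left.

Classical Latin: stress the penult if heavy (long vowel or closed), else the antepenult.
Weights: 3 fo: H, 4 pe L, 5 tu: H.
The penult (syllable 4, pe) is light, so stress falls on the antepenult (syllable 3, fo:).
Stress on syllable 3: ma:.tun.ˈfo:.pe.tu:.

3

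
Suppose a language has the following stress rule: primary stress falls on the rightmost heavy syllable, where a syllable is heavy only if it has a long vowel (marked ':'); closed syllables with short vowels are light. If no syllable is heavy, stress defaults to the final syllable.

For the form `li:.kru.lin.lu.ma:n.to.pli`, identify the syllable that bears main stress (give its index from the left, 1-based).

Weights: 1 li: H, 2 kru L, 3 lin L, 4 lu L, 5 ma:n H, 6 to L, 7 pli L.
Heavy syllables in the domain: 1, 5. The rightmost is syllable 5 (ma:n).
Primary stress: syllable 5 → li:.kru.lin.lu.ˈma:n.to.pli.

5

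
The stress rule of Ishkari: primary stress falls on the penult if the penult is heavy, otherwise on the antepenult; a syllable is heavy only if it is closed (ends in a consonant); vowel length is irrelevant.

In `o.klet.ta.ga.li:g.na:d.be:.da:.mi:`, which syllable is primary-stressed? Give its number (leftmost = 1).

Weights: 7 be: L, 8 da: L, 9 mi: L.
The penult (syllable 8, da:) is light, so stress falls on the antepenult (syllable 7, be:).
Primary stress: syllable 7 → o.klet.ta.ga.li:g.na:d.ˈbe:.da:.mi:.

7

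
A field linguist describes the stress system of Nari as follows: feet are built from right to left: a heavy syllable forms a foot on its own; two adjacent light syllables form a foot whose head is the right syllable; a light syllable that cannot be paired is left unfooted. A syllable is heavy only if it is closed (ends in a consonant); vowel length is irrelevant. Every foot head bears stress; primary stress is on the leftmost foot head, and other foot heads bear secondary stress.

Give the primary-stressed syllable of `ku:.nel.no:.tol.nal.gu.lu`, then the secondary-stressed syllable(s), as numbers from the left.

primary 2, secondary 4, 5, 7

Weights: 1 ku: L, 2 nel H, 3 no: L, 4 tol H, 5 nal H, 6 gu L, 7 lu L.
Parse right to left (heavy = foot alone; LL = one foot; stranded L unfooted): ku: (ˈnel) no: (ˈtol) (ˈnal) (gu.ˈlu).
Foot heads: 2, 4, 5, 7.
Primary stress on the leftmost head = syllable 2.
Secondary stress on 4, 5, 7: ku:.ˈnel.no:.ˌtol.ˌnal.gu.ˌlu.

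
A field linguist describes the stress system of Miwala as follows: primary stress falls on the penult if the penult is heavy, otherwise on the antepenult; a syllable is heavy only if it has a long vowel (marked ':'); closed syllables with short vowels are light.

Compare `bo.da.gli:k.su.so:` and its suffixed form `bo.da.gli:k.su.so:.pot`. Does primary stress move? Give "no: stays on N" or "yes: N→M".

Base `bo.da.gli:k.su.so:` (5 syllables):
  Weights: 3 gli:k H, 4 su L, 5 so: H.
  The penult (syllable 4, su) is light, so stress falls on the antepenult (syllable 3, gli:k).
  → primary stress on syllable 3.
Suffixed `bo.da.gli:k.su.so:.pot` (6 syllables):
  Weights: 4 su L, 5 so: H, 6 pot L.
  The penult (syllable 5, so:) is heavy, so it takes stress.
  → primary stress on syllable 5.

yes: 3→5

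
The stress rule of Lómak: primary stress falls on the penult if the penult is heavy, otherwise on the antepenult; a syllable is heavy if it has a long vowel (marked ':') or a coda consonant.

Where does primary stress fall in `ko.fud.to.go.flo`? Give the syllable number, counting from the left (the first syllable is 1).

3

Weights: 3 to L, 4 go L, 5 flo L.
The penult (syllable 4, go) is light, so stress falls on the antepenult (syllable 3, to).
Primary stress: syllable 3 → ko.fud.ˈto.go.flo.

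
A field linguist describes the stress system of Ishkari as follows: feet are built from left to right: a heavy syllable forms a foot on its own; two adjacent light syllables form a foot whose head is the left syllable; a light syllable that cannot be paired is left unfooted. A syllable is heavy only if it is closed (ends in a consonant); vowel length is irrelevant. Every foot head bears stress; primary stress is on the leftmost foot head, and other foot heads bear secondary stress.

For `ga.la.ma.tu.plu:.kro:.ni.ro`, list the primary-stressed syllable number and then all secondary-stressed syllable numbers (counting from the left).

primary 1, secondary 3, 5, 7

Weights: 1 ga L, 2 la L, 3 ma L, 4 tu L, 5 plu: L, 6 kro: L, 7 ni L, 8 ro L.
Parse left to right (heavy = foot alone; LL = one foot; stranded L unfooted): (ˈga.la) (ˈma.tu) (ˈplu:.kro:) (ˈni.ro).
Foot heads: 1, 3, 5, 7.
Primary stress on the leftmost head = syllable 1.
Secondary stress on 3, 5, 7: ˈga.la.ˌma.tu.ˌplu:.kro:.ˌni.ro.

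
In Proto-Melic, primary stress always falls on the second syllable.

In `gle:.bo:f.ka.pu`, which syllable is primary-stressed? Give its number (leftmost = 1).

The word has 4 syllables; the second syllable is syllable 2 (bo:f).
Primary stress: syllable 2 → gle:.ˈbo:f.ka.pu.

2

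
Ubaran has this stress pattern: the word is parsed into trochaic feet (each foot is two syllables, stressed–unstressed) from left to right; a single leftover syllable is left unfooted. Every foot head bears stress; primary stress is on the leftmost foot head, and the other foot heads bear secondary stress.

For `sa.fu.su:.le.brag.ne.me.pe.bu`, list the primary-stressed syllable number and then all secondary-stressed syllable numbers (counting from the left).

primary 1, secondary 3, 5, 7

Parse left to right into trochaic (ˈσσ) feet: (ˈsa.fu) (ˈsu:.le) (ˈbrag.ne) (ˈme.pe) bu. Syllable 9 is left unfooted.
Foot heads (stressed positions): 1, 3, 5, 7.
End Rule Leftmost: primary stress on the leftmost head = syllable 1.
Secondary stress on 3, 5, 7: ˈsa.fu.ˌsu:.le.ˌbrag.ne.ˌme.pe.bu.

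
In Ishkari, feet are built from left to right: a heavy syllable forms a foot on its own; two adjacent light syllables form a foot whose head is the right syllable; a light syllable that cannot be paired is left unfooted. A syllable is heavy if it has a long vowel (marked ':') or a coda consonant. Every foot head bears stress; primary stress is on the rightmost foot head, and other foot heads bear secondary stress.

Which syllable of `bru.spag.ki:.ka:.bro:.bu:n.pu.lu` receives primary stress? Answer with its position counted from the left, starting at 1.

Weights: 1 bru L, 2 spag H, 3 ki: H, 4 ka: H, 5 bro: H, 6 bu:n H, 7 pu L, 8 lu L.
Parse left to right (heavy = foot alone; LL = one foot; stranded L unfooted): bru (ˈspag) (ˈki:) (ˈka:) (ˈbro:) (ˈbu:n) (pu.ˈlu).
Foot heads: 2, 3, 4, 5, 6, 8.
Primary stress on the rightmost head = syllable 8.
Primary stress: syllable 8 → bru.spag.ki:.ka:.bro:.bu:n.pu.ˈlu.

8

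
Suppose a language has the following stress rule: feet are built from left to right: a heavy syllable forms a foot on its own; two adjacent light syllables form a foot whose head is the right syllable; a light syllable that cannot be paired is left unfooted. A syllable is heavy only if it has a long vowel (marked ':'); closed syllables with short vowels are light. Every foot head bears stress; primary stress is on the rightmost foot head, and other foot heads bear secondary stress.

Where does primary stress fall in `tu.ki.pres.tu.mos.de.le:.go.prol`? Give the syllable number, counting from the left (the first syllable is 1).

9

Weights: 1 tu L, 2 ki L, 3 pres L, 4 tu L, 5 mos L, 6 de L, 7 le: H, 8 go L, 9 prol L.
Parse left to right (heavy = foot alone; LL = one foot; stranded L unfooted): (tu.ˈki) (pres.ˈtu) (mos.ˈde) (ˈle:) (go.ˈprol).
Foot heads: 2, 4, 6, 7, 9.
Primary stress on the rightmost head = syllable 9.
Primary stress: syllable 9 → tu.ki.pres.tu.mos.de.le:.go.ˈprol.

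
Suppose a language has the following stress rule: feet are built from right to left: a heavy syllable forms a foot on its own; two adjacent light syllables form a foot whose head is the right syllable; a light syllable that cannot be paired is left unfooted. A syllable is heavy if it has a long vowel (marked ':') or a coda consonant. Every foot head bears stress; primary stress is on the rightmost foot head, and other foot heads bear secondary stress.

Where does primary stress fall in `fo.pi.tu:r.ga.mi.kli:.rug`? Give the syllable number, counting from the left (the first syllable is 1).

Weights: 1 fo L, 2 pi L, 3 tu:r H, 4 ga L, 5 mi L, 6 kli: H, 7 rug H.
Parse right to left (heavy = foot alone; LL = one foot; stranded L unfooted): (fo.ˈpi) (ˈtu:r) (ga.ˈmi) (ˈkli:) (ˈrug).
Foot heads: 2, 3, 5, 6, 7.
Primary stress on the rightmost head = syllable 7.
Primary stress: syllable 7 → fo.pi.tu:r.ga.mi.kli:.ˈrug.

7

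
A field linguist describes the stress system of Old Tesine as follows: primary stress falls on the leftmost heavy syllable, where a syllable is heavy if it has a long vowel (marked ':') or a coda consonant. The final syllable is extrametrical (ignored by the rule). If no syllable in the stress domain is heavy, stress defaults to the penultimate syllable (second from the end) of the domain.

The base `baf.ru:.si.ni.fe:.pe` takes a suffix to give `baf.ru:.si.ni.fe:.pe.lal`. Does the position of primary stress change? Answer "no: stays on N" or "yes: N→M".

Base `baf.ru:.si.ni.fe:.pe` (6 syllables):
  The final syllable (6, pe) is extrametrical; the stress domain is syllables 1–5.
  Weights: 1 baf H, 2 ru: H, 3 si L, 4 ni L, 5 fe: H.
  Heavy syllables in the domain: 1, 2, 5. The leftmost is syllable 1 (baf).
  → primary stress on syllable 1.
Suffixed `baf.ru:.si.ni.fe:.pe.lal` (7 syllables):
  The final syllable (7, lal) is extrametrical; the stress domain is syllables 1–6.
  Weights: 1 baf H, 2 ru: H, 3 si L, 4 ni L, 5 fe: H, 6 pe L.
  Heavy syllables in the domain: 1, 2, 5. The leftmost is syllable 1 (baf).
  → primary stress on syllable 1.

no: stays on 1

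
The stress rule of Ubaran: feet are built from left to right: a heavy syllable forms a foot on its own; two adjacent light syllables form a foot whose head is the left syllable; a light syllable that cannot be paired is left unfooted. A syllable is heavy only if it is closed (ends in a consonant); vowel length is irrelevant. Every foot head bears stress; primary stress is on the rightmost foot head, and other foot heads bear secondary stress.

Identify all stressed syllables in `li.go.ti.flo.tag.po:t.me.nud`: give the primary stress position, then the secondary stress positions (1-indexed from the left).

primary 8, secondary 1, 3, 5, 6

Weights: 1 li L, 2 go L, 3 ti L, 4 flo L, 5 tag H, 6 po:t H, 7 me L, 8 nud H.
Parse left to right (heavy = foot alone; LL = one foot; stranded L unfooted): (ˈli.go) (ˈti.flo) (ˈtag) (ˈpo:t) me (ˈnud).
Foot heads: 1, 3, 5, 6, 8.
Primary stress on the rightmost head = syllable 8.
Secondary stress on 1, 3, 5, 6: ˌli.go.ˌti.flo.ˌtag.ˌpo:t.me.ˈnud.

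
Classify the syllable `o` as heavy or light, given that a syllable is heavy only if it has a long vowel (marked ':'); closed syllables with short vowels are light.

light

`o`: short vowel, open (no coda). Short vowel → light.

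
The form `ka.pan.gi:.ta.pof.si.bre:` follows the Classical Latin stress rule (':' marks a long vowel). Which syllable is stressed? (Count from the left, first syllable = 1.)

Classical Latin: stress the penult if heavy (long vowel or closed), else the antepenult.
Weights: 5 pof H, 6 si L, 7 bre: H.
The penult (syllable 6, si) is light, so stress falls on the antepenult (syllable 5, pof).
Stress on syllable 5: ka.pan.gi:.ta.ˈpof.si.bre:.

5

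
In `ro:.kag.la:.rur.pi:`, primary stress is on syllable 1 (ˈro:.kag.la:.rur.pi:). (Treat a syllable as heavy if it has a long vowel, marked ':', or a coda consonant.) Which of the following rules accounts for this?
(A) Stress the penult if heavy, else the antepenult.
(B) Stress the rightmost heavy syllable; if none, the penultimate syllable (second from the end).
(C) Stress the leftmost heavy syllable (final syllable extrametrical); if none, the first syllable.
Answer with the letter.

C

Rule A → syllable 4 (observed: 1).
Rule B → syllable 5 (observed: 1).
Rule C → syllable 1 ✓.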